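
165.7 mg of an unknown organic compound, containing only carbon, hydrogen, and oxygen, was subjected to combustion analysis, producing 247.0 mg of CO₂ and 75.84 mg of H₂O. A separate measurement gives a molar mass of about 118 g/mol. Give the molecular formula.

C4H6O4

mol C = 0.2470 g CO₂ ÷ 44.009 g/mol = 0.0056125 mol
mol H = 2 × 0.07584 g H₂O ÷ 18.015 g/mol = 0.0084197 mol
mass O = 0.1657 − (0.067412 + 0.0084870) = 0.089801 g → mol O = 0.089801 ÷ 15.999 = 0.0056129 mol
Divide by the smallest (0.0056125 mol): C 1.000, H 1.500, O 1.000
Multiplying each by 2 gives whole numbers: C 2.00, H 3.00, O 2.00
Empirical formula: C2H3O2
Empirical-formula mass = 59.04 g/mol; 118 ÷ 59.04 ≈ 2, so the molecular formula is C4H6O4.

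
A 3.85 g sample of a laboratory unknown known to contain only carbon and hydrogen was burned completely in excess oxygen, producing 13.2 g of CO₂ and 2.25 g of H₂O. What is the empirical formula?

C6H5

mol C = 13.2 g CO₂ ÷ 44.009 g/mol = 0.2999 mol
mol H = 2 × 2.25 g H₂O ÷ 18.015 g/mol = 0.2498 mol
Divide by the smallest (0.2498 mol): C 1.201, H 1.000
Multiplying each by 5 gives whole numbers: C 6.00, H 5.00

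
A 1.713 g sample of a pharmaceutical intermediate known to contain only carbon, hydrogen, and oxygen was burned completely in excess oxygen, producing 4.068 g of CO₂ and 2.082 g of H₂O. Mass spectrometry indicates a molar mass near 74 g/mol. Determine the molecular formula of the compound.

C4H10O

mol C = 4.068 g CO₂ ÷ 44.009 g/mol = 0.092436 mol
mol H = 2 × 2.082 g H₂O ÷ 18.015 g/mol = 0.23114 mol
mass O = 1.713 − (1.1102 + 0.23299) = 0.36977 g → mol O = 0.36977 ÷ 15.999 = 0.023112 mol
Divide by the smallest (0.023112 mol): C 3.999, H 10.001, O 1.000
Empirical formula: C4H10O
Empirical-formula mass = 74.12 g/mol; 74 ÷ 74.12 ≈ 1, so the molecular formula is C4H10O.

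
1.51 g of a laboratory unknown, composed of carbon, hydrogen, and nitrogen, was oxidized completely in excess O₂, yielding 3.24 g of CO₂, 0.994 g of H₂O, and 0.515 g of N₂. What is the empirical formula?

C2H3N

mol C = 3.24 g CO₂ ÷ 44.009 g/mol = 0.07362 mol
mol H = 2 × 0.994 g H₂O ÷ 18.015 g/mol = 0.1104 mol
mol N = 2 × 0.515 g N₂ ÷ 28.014 g/mol = 0.03677 mol
Divide by the smallest (0.03677 mol): C 2.002, H 3.001, N 1.000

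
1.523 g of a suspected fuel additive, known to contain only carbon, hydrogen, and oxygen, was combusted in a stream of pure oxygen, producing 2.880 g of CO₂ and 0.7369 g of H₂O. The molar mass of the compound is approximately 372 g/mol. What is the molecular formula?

C16H20O10

mol C = 2.880 g CO₂ ÷ 44.009 g/mol = 0.065441 mol
mol H = 2 × 0.7369 g H₂O ÷ 18.015 g/mol = 0.081810 mol
mass O = 1.523 − (0.78601 + 0.082464) = 0.65452 g → mol O = 0.65452 ÷ 15.999 = 0.040910 mol
Divide by the smallest (0.040910 mol): C 1.600, H 2.000, O 1.000
Multiplying each by 5 gives whole numbers: C 8.00, H 10.00, O 5.00
Empirical formula: C8H10O5
Empirical-formula mass = 186.16 g/mol; 372 ÷ 186.16 ≈ 2, so the molecular formula is C16H20O10.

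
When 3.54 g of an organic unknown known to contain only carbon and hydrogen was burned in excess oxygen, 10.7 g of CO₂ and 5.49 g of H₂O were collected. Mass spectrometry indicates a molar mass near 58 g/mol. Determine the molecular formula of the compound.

mol C = 10.7 g CO₂ ÷ 44.009 g/mol = 0.2431 mol
mol H = 2 × 5.49 g H₂O ÷ 18.015 g/mol = 0.6095 mol
Divide by the smallest (0.2431 mol): C 1.000, H 2.507
Multiplying each by 2 gives whole numbers: C 2.00, H 5.01
Empirical formula: C2H5
Empirical-formula mass = 29.06 g/mol; 58 ÷ 29.06 ≈ 2, so the molecular formula is C4H10.

C4H10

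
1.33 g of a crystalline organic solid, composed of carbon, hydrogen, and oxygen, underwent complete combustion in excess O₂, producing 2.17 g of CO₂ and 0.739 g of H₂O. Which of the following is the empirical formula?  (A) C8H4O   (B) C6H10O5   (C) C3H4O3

(B) C6H10O5

mol C = 2.17 g CO₂ ÷ 44.009 g/mol = 0.04931 mol
mol H = 2 × 0.739 g H₂O ÷ 18.015 g/mol = 0.08204 mol
mass O = 1.33 − (0.5922 + 0.08270) = 0.6551 g → mol O = 0.6551 ÷ 15.999 = 0.04094 mol
Divide by the smallest (0.04094 mol): C 1.204, H 2.004, O 1.000
Multiplying each by 5 gives whole numbers: C 6.02, H 10.02, O 5.00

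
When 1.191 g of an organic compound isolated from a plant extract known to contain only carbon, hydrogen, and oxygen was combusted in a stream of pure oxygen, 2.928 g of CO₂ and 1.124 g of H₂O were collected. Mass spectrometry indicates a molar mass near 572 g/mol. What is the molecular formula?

mol C = 2.928 g CO₂ ÷ 44.009 g/mol = 0.066532 mol
mol H = 2 × 1.124 g H₂O ÷ 18.015 g/mol = 0.12478 mol
mass O = 1.191 − (0.79911 + 0.12578) = 0.26610 g → mol O = 0.26610 ÷ 15.999 = 0.016632 mol
Divide by the smallest (0.016632 mol): C 4.000, H 7.502, O 1.000
Multiplying each by 2 gives whole numbers: C 8.00, H 15.00, O 2.00
Empirical formula: C8H15O2
Empirical-formula mass = 143.21 g/mol; 572 ÷ 143.21 ≈ 4, so the molecular formula is C32H60O8.

C32H60O8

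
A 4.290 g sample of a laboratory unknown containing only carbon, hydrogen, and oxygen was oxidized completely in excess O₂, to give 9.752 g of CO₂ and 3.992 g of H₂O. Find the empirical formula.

C3H6O

mol C = 9.752 g CO₂ ÷ 44.009 g/mol = 0.22159 mol
mol H = 2 × 3.992 g H₂O ÷ 18.015 g/mol = 0.44319 mol
mass O = 4.290 − (2.6615 + 0.44673) = 1.1817 g → mol O = 1.1817 ÷ 15.999 = 0.073863 mol
Divide by the smallest (0.073863 mol): C 3.000, H 6.000, O 1.000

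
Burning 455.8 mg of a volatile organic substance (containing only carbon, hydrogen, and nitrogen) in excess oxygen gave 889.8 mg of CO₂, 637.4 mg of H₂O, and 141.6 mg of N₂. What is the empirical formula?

C2H7N

mol C = 0.8898 g CO₂ ÷ 44.009 g/mol = 0.020219 mol
mol H = 2 × 0.6374 g H₂O ÷ 18.015 g/mol = 0.070763 mol
mol N = 2 × 0.1416 g N₂ ÷ 28.014 g/mol = 0.010109 mol
Divide by the smallest (0.010109 mol): C 2.000, H 7.000, N 1.000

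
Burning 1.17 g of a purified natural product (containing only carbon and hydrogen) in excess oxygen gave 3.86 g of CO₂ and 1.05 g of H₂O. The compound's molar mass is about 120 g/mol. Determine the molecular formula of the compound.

C9H12

mol C = 3.86 g CO₂ ÷ 44.009 g/mol = 0.08771 mol
mol H = 2 × 1.05 g H₂O ÷ 18.015 g/mol = 0.1166 mol
Divide by the smallest (0.08771 mol): C 1.000, H 1.329
Multiplying each by 3 gives whole numbers: C 3.00, H 3.99
Empirical formula: C3H4
Empirical-formula mass = 40.06 g/mol; 120 ÷ 40.06 ≈ 3, so the molecular formula is C9H12.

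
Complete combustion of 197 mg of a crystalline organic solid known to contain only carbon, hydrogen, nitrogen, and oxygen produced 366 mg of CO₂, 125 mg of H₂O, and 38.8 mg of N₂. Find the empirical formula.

mol C = 0.366 g CO₂ ÷ 44.009 g/mol = 0.008316 mol
mol H = 2 × 0.125 g H₂O ÷ 18.015 g/mol = 0.01388 mol
mol N = 2 × 0.0388 g N₂ ÷ 28.014 g/mol = 0.002770 mol
mass O = 0.197 − (0.09989 + 0.01399 + 0.03880) = 0.04432 g → mol O = 0.04432 ÷ 15.999 = 0.002770 mol
Divide by the smallest (0.002770 mol): C 3.002, H 5.010, N 1.000, O 1.000

C3H5NO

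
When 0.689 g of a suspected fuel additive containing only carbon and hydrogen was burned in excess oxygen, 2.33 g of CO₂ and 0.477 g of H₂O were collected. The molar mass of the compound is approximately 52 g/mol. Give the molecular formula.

C4H4

mol C = 2.33 g CO₂ ÷ 44.009 g/mol = 0.05294 mol
mol H = 2 × 0.477 g H₂O ÷ 18.015 g/mol = 0.05296 mol
Divide by the smallest (0.05294 mol): C 1.000, H 1.000
Empirical formula: CH
Empirical-formula mass = 13.02 g/mol; 52 ÷ 13.02 ≈ 4, so the molecular formula is C4H4.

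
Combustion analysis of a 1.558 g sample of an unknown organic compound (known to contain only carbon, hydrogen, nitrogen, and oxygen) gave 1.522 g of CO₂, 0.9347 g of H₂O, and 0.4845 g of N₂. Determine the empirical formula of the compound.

CH3NO

mol C = 1.522 g CO₂ ÷ 44.009 g/mol = 0.034584 mol
mol H = 2 × 0.9347 g H₂O ÷ 18.015 g/mol = 0.10377 mol
mol N = 2 × 0.4845 g N₂ ÷ 28.014 g/mol = 0.034590 mol
mass O = 1.558 − (0.41539 + 0.10460 + 0.48450) = 0.55351 g → mol O = 0.55351 ÷ 15.999 = 0.034597 mol
Divide by the smallest (0.034584 mol): C 1.000, H 3.001, N 1.000, O 1.000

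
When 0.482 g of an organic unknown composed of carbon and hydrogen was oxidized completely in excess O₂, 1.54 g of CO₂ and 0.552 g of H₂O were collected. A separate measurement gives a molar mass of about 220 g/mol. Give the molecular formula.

C16H28

mol C = 1.54 g CO₂ ÷ 44.009 g/mol = 0.03499 mol
mol H = 2 × 0.552 g H₂O ÷ 18.015 g/mol = 0.06128 mol
Divide by the smallest (0.03499 mol): C 1.000, H 1.751
Multiplying each by 4 gives whole numbers: C 4.00, H 7.01
Empirical formula: C4H7
Empirical-formula mass = 55.10 g/mol; 220 ÷ 55.10 ≈ 4, so the molecular formula is C16H28.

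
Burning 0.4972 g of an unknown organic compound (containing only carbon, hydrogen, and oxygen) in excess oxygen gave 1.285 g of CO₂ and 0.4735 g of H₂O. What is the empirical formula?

mol C = 1.285 g CO₂ ÷ 44.009 g/mol = 0.029199 mol
mol H = 2 × 0.4735 g H₂O ÷ 18.015 g/mol = 0.052567 mol
mass O = 0.4972 − (0.35070 + 0.052988) = 0.093508 g → mol O = 0.093508 ÷ 15.999 = 0.0058446 mol
Divide by the smallest (0.0058446 mol): C 4.996, H 8.994, O 1.000

C5H9O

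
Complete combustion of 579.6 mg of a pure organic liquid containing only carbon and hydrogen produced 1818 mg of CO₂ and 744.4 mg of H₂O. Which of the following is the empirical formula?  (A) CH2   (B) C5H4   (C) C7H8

mol C = 1.818 g CO₂ ÷ 44.009 g/mol = 0.041310 mol
mol H = 2 × 0.7444 g H₂O ÷ 18.015 g/mol = 0.082642 mol
Divide by the smallest (0.041310 mol): C 1.000, H 2.001

(A) CH2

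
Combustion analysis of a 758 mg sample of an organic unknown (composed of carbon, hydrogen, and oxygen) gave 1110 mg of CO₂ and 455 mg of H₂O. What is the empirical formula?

CH2O

mol C = 1.11 g CO₂ ÷ 44.009 g/mol = 0.02522 mol
mol H = 2 × 0.455 g H₂O ÷ 18.015 g/mol = 0.05051 mol
mass O = 0.758 − (0.3029 + 0.05092) = 0.4041 g → mol O = 0.4041 ÷ 15.999 = 0.02526 mol
Divide by the smallest (0.02522 mol): C 1.000, H 2.003, O 1.002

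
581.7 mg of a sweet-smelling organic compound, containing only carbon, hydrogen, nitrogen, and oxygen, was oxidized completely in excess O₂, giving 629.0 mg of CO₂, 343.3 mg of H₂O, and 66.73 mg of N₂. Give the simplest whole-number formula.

mol C = 0.6290 g CO₂ ÷ 44.009 g/mol = 0.014293 mol
mol H = 2 × 0.3433 g H₂O ÷ 18.015 g/mol = 0.038113 mol
mol N = 2 × 0.06673 g N₂ ÷ 28.014 g/mol = 0.0047640 mol
mass O = 0.5817 − (0.17167 + 0.038418 + 0.066730) = 0.30488 g → mol O = 0.30488 ÷ 15.999 = 0.019056 mol
Divide by the smallest (0.0047640 mol): C 3.000, H 8.000, N 1.000, O 4.000

C3H8NO4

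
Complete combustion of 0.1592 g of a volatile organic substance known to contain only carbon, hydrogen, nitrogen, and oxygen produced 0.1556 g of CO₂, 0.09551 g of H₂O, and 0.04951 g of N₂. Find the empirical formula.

mol C = 0.1556 g CO₂ ÷ 44.009 g/mol = 0.0035356 mol
mol H = 2 × 0.09551 g H₂O ÷ 18.015 g/mol = 0.010603 mol
mol N = 2 × 0.04951 g N₂ ÷ 28.014 g/mol = 0.0035347 mol
mass O = 0.1592 − (0.042467 + 0.010688 + 0.049510) = 0.056535 g → mol O = 0.056535 ÷ 15.999 = 0.0035337 mol
Divide by the smallest (0.0035337 mol): C 1.001, H 3.001, N 1.000, O 1.000

CH3NO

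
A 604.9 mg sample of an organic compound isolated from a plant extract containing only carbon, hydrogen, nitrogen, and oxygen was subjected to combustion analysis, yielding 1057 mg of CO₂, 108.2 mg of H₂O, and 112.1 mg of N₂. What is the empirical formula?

C6H3N2O3

mol C = 1.057 g CO₂ ÷ 44.009 g/mol = 0.024018 mol
mol H = 2 × 0.1082 g H₂O ÷ 18.015 g/mol = 0.012012 mol
mol N = 2 × 0.1121 g N₂ ÷ 28.014 g/mol = 0.0080031 mol
mass O = 0.6049 − (0.28848 + 0.012108 + 0.11210) = 0.19221 g → mol O = 0.19221 ÷ 15.999 = 0.012014 mol
Divide by the smallest (0.0080031 mol): C 3.001, H 1.501, N 1.000, O 1.501
Multiplying each by 2 gives whole numbers: C 6.00, H 3.00, N 2.00, O 3.00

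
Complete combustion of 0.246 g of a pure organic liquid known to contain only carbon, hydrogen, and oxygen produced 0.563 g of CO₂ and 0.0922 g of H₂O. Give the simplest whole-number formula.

C5H4O2

mol C = 0.563 g CO₂ ÷ 44.009 g/mol = 0.01279 mol
mol H = 2 × 0.0922 g H₂O ÷ 18.015 g/mol = 0.01024 mol
mass O = 0.246 − (0.1537 + 0.01032) = 0.08203 g → mol O = 0.08203 ÷ 15.999 = 0.005127 mol
Divide by the smallest (0.005127 mol): C 2.495, H 1.996, O 1.000
Multiplying each by 2 gives whole numbers: C 4.99, H 3.99, O 2.00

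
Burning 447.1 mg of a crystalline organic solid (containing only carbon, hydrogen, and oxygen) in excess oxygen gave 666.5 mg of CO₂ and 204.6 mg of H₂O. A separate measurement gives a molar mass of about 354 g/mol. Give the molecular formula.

C12H18O12

mol C = 0.6665 g CO₂ ÷ 44.009 g/mol = 0.015145 mol
mol H = 2 × 0.2046 g H₂O ÷ 18.015 g/mol = 0.022714 mol
mass O = 0.4471 − (0.18190 + 0.022896) = 0.24230 g → mol O = 0.24230 ÷ 15.999 = 0.015145 mol
Divide by the smallest (0.015145 mol): C 1.000, H 1.500, O 1.000
Multiplying each by 2 gives whole numbers: C 2.00, H 3.00, O 2.00
Empirical formula: C2H3O2
Empirical-formula mass = 59.04 g/mol; 354 ÷ 59.04 ≈ 6, so the molecular formula is C12H18O12.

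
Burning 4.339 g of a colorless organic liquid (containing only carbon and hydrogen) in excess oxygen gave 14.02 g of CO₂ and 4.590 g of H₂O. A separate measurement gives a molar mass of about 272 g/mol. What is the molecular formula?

mol C = 14.02 g CO₂ ÷ 44.009 g/mol = 0.31857 mol
mol H = 2 × 4.590 g H₂O ÷ 18.015 g/mol = 0.50958 mol
Divide by the smallest (0.31857 mol): C 1.000, H 1.600
Multiplying each by 5 gives whole numbers: C 5.00, H 8.00
Empirical formula: C5H8
Empirical-formula mass = 68.12 g/mol; 272 ÷ 68.12 ≈ 4, so the molecular formula is C20H32.

C20H32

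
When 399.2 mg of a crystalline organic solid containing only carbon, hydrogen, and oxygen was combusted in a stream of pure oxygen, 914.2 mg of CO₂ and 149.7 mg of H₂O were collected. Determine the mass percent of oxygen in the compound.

33.30%

mol C = 0.9142 g CO₂ ÷ 44.009 g/mol = 0.020773 mol
mol H = 2 × 0.1497 g H₂O ÷ 18.015 g/mol = 0.016619 mol
mass O = 0.3992 − (0.24950 + 0.016752) = 0.13294 g → mol O = 0.13294 ÷ 15.999 = 0.0083094 mol
mass % O = 0.13294 g ÷ 0.3992 g × 100%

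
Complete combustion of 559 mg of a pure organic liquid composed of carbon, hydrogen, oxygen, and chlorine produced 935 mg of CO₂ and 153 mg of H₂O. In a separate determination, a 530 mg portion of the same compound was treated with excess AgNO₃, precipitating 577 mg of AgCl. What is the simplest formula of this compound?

C5H4ClO2

mol C = 0.935 g CO₂ ÷ 44.009 g/mol = 0.02125 mol
mol H = 2 × 0.153 g H₂O ÷ 18.015 g/mol = 0.01699 mol
From the AgCl data: mol Cl per gram of compound = (0.577 ÷ 143.318) ÷ 0.530 = 0.007596 mol/g, so in the 0.559 g combustion sample mol Cl = 0.004246 mol
mass O = 0.559 − (0.2552 + 0.01712 + 0.1505) = 0.1362 g → mol O = 0.1362 ÷ 15.999 = 0.008511 mol
Divide by the smallest (0.004246 mol): C 5.003, H 4.000, Cl 1.000, O 2.004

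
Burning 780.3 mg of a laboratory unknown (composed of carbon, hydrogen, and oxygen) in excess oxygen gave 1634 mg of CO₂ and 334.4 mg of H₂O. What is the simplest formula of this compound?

mol C = 1.634 g CO₂ ÷ 44.009 g/mol = 0.037129 mol
mol H = 2 × 0.3344 g H₂O ÷ 18.015 g/mol = 0.037125 mol
mass O = 0.7803 − (0.44595 + 0.037422) = 0.29692 g → mol O = 0.29692 ÷ 15.999 = 0.018559 mol
Divide by the smallest (0.018559 mol): C 2.001, H 2.000, O 1.000

C2H2O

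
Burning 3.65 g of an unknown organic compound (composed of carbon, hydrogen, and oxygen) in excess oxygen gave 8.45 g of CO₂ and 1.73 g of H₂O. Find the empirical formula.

C8H8O3

mol C = 8.45 g CO₂ ÷ 44.009 g/mol = 0.1920 mol
mol H = 2 × 1.73 g H₂O ÷ 18.015 g/mol = 0.1921 mol
mass O = 3.65 − (2.306 + 0.1936) = 1.150 g → mol O = 1.150 ÷ 15.999 = 0.07189 mol
Divide by the smallest (0.07189 mol): C 2.671, H 2.672, O 1.000
Multiplying each by 3 gives whole numbers: C 8.01, H 8.01, O 3.00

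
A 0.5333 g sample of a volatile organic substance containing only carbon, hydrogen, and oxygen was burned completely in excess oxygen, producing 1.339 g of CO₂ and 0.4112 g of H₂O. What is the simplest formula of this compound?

C4H6O

mol C = 1.339 g CO₂ ÷ 44.009 g/mol = 0.030426 mol
mol H = 2 × 0.4112 g H₂O ÷ 18.015 g/mol = 0.045651 mol
mass O = 0.5333 − (0.36544 + 0.046016) = 0.12184 g → mol O = 0.12184 ÷ 15.999 = 0.0076156 mol
Divide by the smallest (0.0076156 mol): C 3.995, H 5.994, O 1.000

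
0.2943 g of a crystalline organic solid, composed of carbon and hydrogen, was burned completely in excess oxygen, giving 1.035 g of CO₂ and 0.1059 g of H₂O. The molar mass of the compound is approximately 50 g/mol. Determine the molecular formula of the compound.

mol C = 1.035 g CO₂ ÷ 44.009 g/mol = 0.023518 mol
mol H = 2 × 0.1059 g H₂O ÷ 18.015 g/mol = 0.011757 mol
Divide by the smallest (0.011757 mol): C 2.000, H 1.000
Empirical formula: C2H
Empirical-formula mass = 25.03 g/mol; 50 ÷ 25.03 ≈ 2, so the molecular formula is C4H2.

C4H2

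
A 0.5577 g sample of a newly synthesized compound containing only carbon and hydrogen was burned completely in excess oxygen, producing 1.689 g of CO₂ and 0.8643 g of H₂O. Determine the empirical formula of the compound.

mol C = 1.689 g CO₂ ÷ 44.009 g/mol = 0.038379 mol
mol H = 2 × 0.8643 g H₂O ÷ 18.015 g/mol = 0.095953 mol
Divide by the smallest (0.038379 mol): C 1.000, H 2.500
Multiplying each by 2 gives whole numbers: C 2.00, H 5.00

C2H5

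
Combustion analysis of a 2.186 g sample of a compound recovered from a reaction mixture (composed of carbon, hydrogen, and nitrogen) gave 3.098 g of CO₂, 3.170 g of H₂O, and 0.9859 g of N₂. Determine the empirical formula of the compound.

mol C = 3.098 g CO₂ ÷ 44.009 g/mol = 0.070395 mol
mol H = 2 × 3.170 g H₂O ÷ 18.015 g/mol = 0.35193 mol
mol N = 2 × 0.9859 g N₂ ÷ 28.014 g/mol = 0.070386 mol
Divide by the smallest (0.070386 mol): C 1.000, H 5.000, N 1.000

CH5N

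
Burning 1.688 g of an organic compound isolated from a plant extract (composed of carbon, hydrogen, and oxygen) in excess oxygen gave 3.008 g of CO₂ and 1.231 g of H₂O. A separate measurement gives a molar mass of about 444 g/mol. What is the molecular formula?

C18H36O12

mol C = 3.008 g CO₂ ÷ 44.009 g/mol = 0.068350 mol
mol H = 2 × 1.231 g H₂O ÷ 18.015 g/mol = 0.13666 mol
mass O = 1.688 − (0.82095 + 0.13776) = 0.72930 g → mol O = 0.72930 ÷ 15.999 = 0.045584 mol
Divide by the smallest (0.045584 mol): C 1.499, H 2.998, O 1.000
Multiplying each by 2 gives whole numbers: C 3.00, H 6.00, O 2.00
Empirical formula: C3H6O2
Empirical-formula mass = 74.08 g/mol; 444 ÷ 74.08 ≈ 6, so the molecular formula is C18H36O12.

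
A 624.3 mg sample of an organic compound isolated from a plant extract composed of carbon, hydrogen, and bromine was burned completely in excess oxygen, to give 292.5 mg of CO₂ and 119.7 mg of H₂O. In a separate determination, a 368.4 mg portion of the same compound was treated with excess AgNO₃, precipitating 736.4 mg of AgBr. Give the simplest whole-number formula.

mol C = 0.2925 g CO₂ ÷ 44.009 g/mol = 0.0066464 mol
mol H = 2 × 0.1197 g H₂O ÷ 18.015 g/mol = 0.013289 mol
From the AgBr data: mol Br per gram of compound = (0.7364 ÷ 187.772) ÷ 0.3684 = 0.010645 mol/g, so in the 0.6243 g combustion sample mol Br = 0.0066459 mol
Divide by the smallest (0.0066459 mol): C 1.000, H 2.000, Br 1.000

CH2Br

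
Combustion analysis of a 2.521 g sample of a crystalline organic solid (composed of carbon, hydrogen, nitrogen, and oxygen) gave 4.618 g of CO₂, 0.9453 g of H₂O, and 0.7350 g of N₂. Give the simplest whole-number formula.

mol C = 4.618 g CO₂ ÷ 44.009 g/mol = 0.10493 mol
mol H = 2 × 0.9453 g H₂O ÷ 18.015 g/mol = 0.10495 mol
mol N = 2 × 0.7350 g N₂ ÷ 28.014 g/mol = 0.052474 mol
mass O = 2.521 − (1.2604 + 0.10579 + 0.73500) = 0.41986 g → mol O = 0.41986 ÷ 15.999 = 0.026243 mol
Divide by the smallest (0.026243 mol): C 3.999, H 3.999, N 2.000, O 1.000

C4H4N2O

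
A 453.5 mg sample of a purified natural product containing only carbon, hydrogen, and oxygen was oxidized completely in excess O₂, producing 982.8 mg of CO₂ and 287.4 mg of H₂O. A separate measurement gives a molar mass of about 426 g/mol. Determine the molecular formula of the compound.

C21H30O9

mol C = 0.9828 g CO₂ ÷ 44.009 g/mol = 0.022332 mol
mol H = 2 × 0.2874 g H₂O ÷ 18.015 g/mol = 0.031907 mol
mass O = 0.4535 − (0.26823 + 0.032162) = 0.15311 g → mol O = 0.15311 ÷ 15.999 = 0.0095700 mol
Divide by the smallest (0.0095700 mol): C 2.334, H 3.334, O 1.000
Multiplying each by 3 gives whole numbers: C 7.00, H 10.00, O 3.00
Empirical formula: C7H10O3
Empirical-formula mass = 142.15 g/mol; 426 ÷ 142.15 ≈ 3, so the molecular formula is C21H30O9.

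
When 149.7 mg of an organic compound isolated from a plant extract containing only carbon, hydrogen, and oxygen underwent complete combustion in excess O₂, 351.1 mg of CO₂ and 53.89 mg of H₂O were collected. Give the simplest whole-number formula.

mol C = 0.3511 g CO₂ ÷ 44.009 g/mol = 0.0079779 mol
mol H = 2 × 0.05389 g H₂O ÷ 18.015 g/mol = 0.0059828 mol
mass O = 0.1497 − (0.095823 + 0.0060307) = 0.047847 g → mol O = 0.047847 ÷ 15.999 = 0.0029906 mol
Divide by the smallest (0.0029906 mol): C 2.668, H 2.001, O 1.000
Multiplying each by 3 gives whole numbers: C 8.00, H 6.00, O 3.00

C8H6O3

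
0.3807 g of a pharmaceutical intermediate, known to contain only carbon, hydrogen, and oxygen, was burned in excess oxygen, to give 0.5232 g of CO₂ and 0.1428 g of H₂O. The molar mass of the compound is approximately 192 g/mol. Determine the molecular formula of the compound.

C6H8O7

mol C = 0.5232 g CO₂ ÷ 44.009 g/mol = 0.011888 mol
mol H = 2 × 0.1428 g H₂O ÷ 18.015 g/mol = 0.015853 mol
mass O = 0.3807 − (0.14279 + 0.015980) = 0.22193 g → mol O = 0.22193 ÷ 15.999 = 0.013871 mol
Divide by the smallest (0.011888 mol): C 1.000, H 1.334, O 1.167
Multiplying each by 6 gives whole numbers: C 6.00, H 8.00, O 7.00
Empirical formula: C6H8O7
Empirical-formula mass = 192.12 g/mol; 192 ÷ 192.12 ≈ 1, so the molecular formula is C6H8O7.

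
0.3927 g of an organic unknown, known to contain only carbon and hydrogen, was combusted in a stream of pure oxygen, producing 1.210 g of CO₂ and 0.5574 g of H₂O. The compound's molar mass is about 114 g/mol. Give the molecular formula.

C8H18

mol C = 1.210 g CO₂ ÷ 44.009 g/mol = 0.027494 mol
mol H = 2 × 0.5574 g H₂O ÷ 18.015 g/mol = 0.061882 mol
Divide by the smallest (0.027494 mol): C 1.000, H 2.251
Multiplying each by 4 gives whole numbers: C 4.00, H 9.00
Empirical formula: C4H9
Empirical-formula mass = 57.12 g/mol; 114 ÷ 57.12 ≈ 2, so the molecular formula is C8H18.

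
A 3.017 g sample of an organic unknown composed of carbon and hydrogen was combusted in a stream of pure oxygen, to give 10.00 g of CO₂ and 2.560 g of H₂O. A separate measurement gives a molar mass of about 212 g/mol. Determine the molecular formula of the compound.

C16H20

mol C = 10.00 g CO₂ ÷ 44.009 g/mol = 0.22723 mol
mol H = 2 × 2.560 g H₂O ÷ 18.015 g/mol = 0.28421 mol
Divide by the smallest (0.22723 mol): C 1.000, H 1.251
Multiplying each by 4 gives whole numbers: C 4.00, H 5.00
Empirical formula: C4H5
Empirical-formula mass = 53.08 g/mol; 212 ÷ 53.08 ≈ 4, so the molecular formula is C16H20.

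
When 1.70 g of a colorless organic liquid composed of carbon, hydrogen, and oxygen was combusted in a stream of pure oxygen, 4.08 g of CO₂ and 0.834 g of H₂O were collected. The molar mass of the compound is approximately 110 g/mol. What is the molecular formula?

mol C = 4.08 g CO₂ ÷ 44.009 g/mol = 0.09271 mol
mol H = 2 × 0.834 g H₂O ÷ 18.015 g/mol = 0.09259 mol
mass O = 1.70 − (1.114 + 0.09333) = 0.4932 g → mol O = 0.4932 ÷ 15.999 = 0.03082 mol
Divide by the smallest (0.03082 mol): C 3.008, H 3.004, O 1.000
Empirical formula: C3H3O
Empirical-formula mass = 55.06 g/mol; 110 ÷ 55.06 ≈ 2, so the molecular formula is C6H6O2.

C6H6O2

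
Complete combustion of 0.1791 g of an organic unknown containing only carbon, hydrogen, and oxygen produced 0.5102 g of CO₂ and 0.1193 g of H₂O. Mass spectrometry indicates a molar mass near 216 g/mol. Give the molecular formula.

C14H16O2

mol C = 0.5102 g CO₂ ÷ 44.009 g/mol = 0.011593 mol
mol H = 2 × 0.1193 g H₂O ÷ 18.015 g/mol = 0.013245 mol
mass O = 0.1791 − (0.13924 + 0.013350) = 0.026505 g → mol O = 0.026505 ÷ 15.999 = 0.0016567 mol
Divide by the smallest (0.0016567 mol): C 6.998, H 7.995, O 1.000
Empirical formula: C7H8O
Empirical-formula mass = 108.14 g/mol; 216 ÷ 108.14 ≈ 2, so the molecular formula is C14H16O2.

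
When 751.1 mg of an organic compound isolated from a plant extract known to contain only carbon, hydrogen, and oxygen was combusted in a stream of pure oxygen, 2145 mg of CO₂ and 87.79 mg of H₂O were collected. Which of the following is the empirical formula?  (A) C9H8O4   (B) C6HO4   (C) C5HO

mol C = 2.145 g CO₂ ÷ 44.009 g/mol = 0.048740 mol
mol H = 2 × 0.08779 g H₂O ÷ 18.015 g/mol = 0.0097463 mol
mass O = 0.7511 − (0.58542 + 0.0098243) = 0.15586 g → mol O = 0.15586 ÷ 15.999 = 0.0097418 mol
Divide by the smallest (0.0097418 mol): C 5.003, H 1.000, O 1.000

(C) C5HO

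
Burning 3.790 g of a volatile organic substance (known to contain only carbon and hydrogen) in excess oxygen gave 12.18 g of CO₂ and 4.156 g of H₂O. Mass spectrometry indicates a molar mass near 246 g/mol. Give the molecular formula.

mol C = 12.18 g CO₂ ÷ 44.009 g/mol = 0.27676 mol
mol H = 2 × 4.156 g H₂O ÷ 18.015 g/mol = 0.46139 mol
Divide by the smallest (0.27676 mol): C 1.000, H 1.667
Multiplying each by 3 gives whole numbers: C 3.00, H 5.00
Empirical formula: C3H5
Empirical-formula mass = 41.07 g/mol; 246 ÷ 41.07 ≈ 6, so the molecular formula is C18H30.

C18H30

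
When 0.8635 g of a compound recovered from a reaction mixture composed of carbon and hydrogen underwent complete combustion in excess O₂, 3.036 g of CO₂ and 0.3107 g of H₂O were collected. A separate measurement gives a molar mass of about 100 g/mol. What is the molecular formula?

C8H4

mol C = 3.036 g CO₂ ÷ 44.009 g/mol = 0.068986 mol
mol H = 2 × 0.3107 g H₂O ÷ 18.015 g/mol = 0.034493 mol
Divide by the smallest (0.034493 mol): C 2.000, H 1.000
Empirical formula: C2H
Empirical-formula mass = 25.03 g/mol; 100 ÷ 25.03 ≈ 4, so the molecular formula is C8H4.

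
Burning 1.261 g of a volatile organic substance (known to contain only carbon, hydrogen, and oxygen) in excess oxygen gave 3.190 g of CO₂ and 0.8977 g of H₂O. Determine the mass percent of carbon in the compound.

69.04%

mol C = 3.190 g CO₂ ÷ 44.009 g/mol = 0.072485 mol
mol H = 2 × 0.8977 g H₂O ÷ 18.015 g/mol = 0.099661 mol
mass O = 1.261 − (0.87062 + 0.10046) = 0.28992 g → mol O = 0.28992 ÷ 15.999 = 0.018121 mol
mass % C = 0.87062 g ÷ 1.261 g × 100%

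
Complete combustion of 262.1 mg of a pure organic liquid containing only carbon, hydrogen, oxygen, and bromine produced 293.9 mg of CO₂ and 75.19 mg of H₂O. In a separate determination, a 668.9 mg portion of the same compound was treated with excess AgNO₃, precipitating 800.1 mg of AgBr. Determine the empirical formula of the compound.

C8H10Br2O3

mol C = 0.2939 g CO₂ ÷ 44.009 g/mol = 0.0066782 mol
mol H = 2 × 0.07519 g H₂O ÷ 18.015 g/mol = 0.0083475 mol
From the AgBr data: mol Br per gram of compound = (0.8001 ÷ 187.772) ÷ 0.6689 = 0.0063702 mol/g, so in the 0.2621 g combustion sample mol Br = 0.0016696 mol
mass O = 0.2621 − (0.080212 + 0.0084143 + 0.13341) = 0.040064 g → mol O = 0.040064 ÷ 15.999 = 0.0025042 mol
Divide by the smallest (0.0016696 mol): C 4.000, H 5.000, Br 1.000, O 1.500
Multiplying each by 2 gives whole numbers: C 8.00, H 10.00, Br 2.00, O 3.00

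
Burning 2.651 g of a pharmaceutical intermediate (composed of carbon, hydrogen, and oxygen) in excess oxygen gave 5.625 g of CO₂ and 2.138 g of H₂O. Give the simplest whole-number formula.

C7H13O3

mol C = 5.625 g CO₂ ÷ 44.009 g/mol = 0.12781 mol
mol H = 2 × 2.138 g H₂O ÷ 18.015 g/mol = 0.23736 mol
mass O = 2.651 − (1.5352 + 0.23926) = 0.87656 g → mol O = 0.87656 ÷ 15.999 = 0.054788 mol
Divide by the smallest (0.054788 mol): C 2.333, H 4.332, O 1.000
Multiplying each by 3 gives whole numbers: C 7.00, H 13.00, O 3.00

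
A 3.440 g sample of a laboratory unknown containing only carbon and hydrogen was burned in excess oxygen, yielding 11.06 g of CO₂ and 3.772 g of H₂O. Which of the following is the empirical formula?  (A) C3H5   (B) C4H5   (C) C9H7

(A) C3H5

mol C = 11.06 g CO₂ ÷ 44.009 g/mol = 0.25131 mol
mol H = 2 × 3.772 g H₂O ÷ 18.015 g/mol = 0.41876 mol
Divide by the smallest (0.25131 mol): C 1.000, H 1.666
Multiplying each by 3 gives whole numbers: C 3.00, H 5.00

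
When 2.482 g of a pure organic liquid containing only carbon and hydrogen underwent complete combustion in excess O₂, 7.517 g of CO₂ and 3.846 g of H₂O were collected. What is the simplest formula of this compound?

C2H5

mol C = 7.517 g CO₂ ÷ 44.009 g/mol = 0.17081 mol
mol H = 2 × 3.846 g H₂O ÷ 18.015 g/mol = 0.42698 mol
Divide by the smallest (0.17081 mol): C 1.000, H 2.500
Multiplying each by 2 gives whole numbers: C 2.00, H 5.00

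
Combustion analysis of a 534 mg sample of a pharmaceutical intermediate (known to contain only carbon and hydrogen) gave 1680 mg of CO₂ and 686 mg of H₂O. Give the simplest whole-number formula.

mol C = 1.68 g CO₂ ÷ 44.009 g/mol = 0.03817 mol
mol H = 2 × 0.686 g H₂O ÷ 18.015 g/mol = 0.07616 mol
Divide by the smallest (0.03817 mol): C 1.000, H 1.995

CH2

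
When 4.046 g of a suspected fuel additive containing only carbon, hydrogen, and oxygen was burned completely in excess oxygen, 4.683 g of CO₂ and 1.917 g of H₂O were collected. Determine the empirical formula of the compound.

mol C = 4.683 g CO₂ ÷ 44.009 g/mol = 0.10641 mol
mol H = 2 × 1.917 g H₂O ÷ 18.015 g/mol = 0.21282 mol
mass O = 4.046 − (1.2781 + 0.21453) = 2.5534 g → mol O = 2.5534 ÷ 15.999 = 0.15960 mol
Divide by the smallest (0.10641 mol): C 1.000, H 2.000, O 1.500
Multiplying each by 2 gives whole numbers: C 2.00, H 4.00, O 3.00

C2H4O3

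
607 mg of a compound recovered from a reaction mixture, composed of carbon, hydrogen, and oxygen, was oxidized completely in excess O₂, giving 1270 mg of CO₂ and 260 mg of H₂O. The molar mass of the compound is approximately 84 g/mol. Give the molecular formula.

C4H4O2

mol C = 1.27 g CO₂ ÷ 44.009 g/mol = 0.02886 mol
mol H = 2 × 0.260 g H₂O ÷ 18.015 g/mol = 0.02886 mol
mass O = 0.607 − (0.3466 + 0.02910) = 0.2313 g → mol O = 0.2313 ÷ 15.999 = 0.01446 mol
Divide by the smallest (0.01446 mol): C 1.996, H 1.997, O 1.000
Empirical formula: C2H2O
Empirical-formula mass = 42.04 g/mol; 84 ÷ 42.04 ≈ 2, so the molecular formula is C4H4O2.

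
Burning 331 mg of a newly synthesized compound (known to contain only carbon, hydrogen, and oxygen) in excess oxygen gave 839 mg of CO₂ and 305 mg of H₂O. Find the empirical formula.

mol C = 0.839 g CO₂ ÷ 44.009 g/mol = 0.01906 mol
mol H = 2 × 0.305 g H₂O ÷ 18.015 g/mol = 0.03386 mol
mass O = 0.331 − (0.2290 + 0.03413) = 0.06789 g → mol O = 0.06789 ÷ 15.999 = 0.004243 mol
Divide by the smallest (0.004243 mol): C 4.493, H 7.980, O 1.000
Multiplying each by 2 gives whole numbers: C 8.99, H 15.96, O 2.00

C9H16O2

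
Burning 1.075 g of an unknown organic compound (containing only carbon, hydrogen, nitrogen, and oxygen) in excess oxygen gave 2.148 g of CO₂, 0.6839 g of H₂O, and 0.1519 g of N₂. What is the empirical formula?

C9H14N2O3

mol C = 2.148 g CO₂ ÷ 44.009 g/mol = 0.048808 mol
mol H = 2 × 0.6839 g H₂O ÷ 18.015 g/mol = 0.075926 mol
mol N = 2 × 0.1519 g N₂ ÷ 28.014 g/mol = 0.010845 mol
mass O = 1.075 − (0.58624 + 0.076533 + 0.15190) = 0.26033 g → mol O = 0.26033 ÷ 15.999 = 0.016272 mol
Divide by the smallest (0.010845 mol): C 4.501, H 7.001, N 1.000, O 1.500
Multiplying each by 2 gives whole numbers: C 9.00, H 14.00, N 2.00, O 3.00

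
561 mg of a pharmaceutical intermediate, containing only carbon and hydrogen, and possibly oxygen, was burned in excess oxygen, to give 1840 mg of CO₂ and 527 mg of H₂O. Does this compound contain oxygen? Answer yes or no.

mol C = 1.84 g CO₂ ÷ 44.009 g/mol = 0.04181 mol
mol H = 2 × 0.527 g H₂O ÷ 18.015 g/mol = 0.05851 mol
C and H together account for 0.5612 g — essentially the entire 0.561 g sample — so the compound contains no oxygen.

no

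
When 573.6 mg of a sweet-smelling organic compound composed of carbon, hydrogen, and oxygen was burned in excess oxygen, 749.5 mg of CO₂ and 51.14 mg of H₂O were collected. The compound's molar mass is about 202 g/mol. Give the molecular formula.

mol C = 0.7495 g CO₂ ÷ 44.009 g/mol = 0.017031 mol
mol H = 2 × 0.05114 g H₂O ÷ 18.015 g/mol = 0.0056775 mol
mass O = 0.5736 − (0.20455 + 0.0057229) = 0.36332 g → mol O = 0.36332 ÷ 15.999 = 0.022709 mol
Divide by the smallest (0.0056775 mol): C 3.000, H 1.000, O 4.000
Empirical formula: C3HO4
Empirical-formula mass = 101.04 g/mol; 202 ÷ 101.04 ≈ 2, so the molecular formula is C6H2O8.

C6H2O8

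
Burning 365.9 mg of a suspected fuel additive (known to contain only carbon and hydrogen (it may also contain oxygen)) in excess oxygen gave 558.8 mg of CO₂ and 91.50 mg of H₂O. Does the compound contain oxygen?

mol C = 0.5588 g CO₂ ÷ 44.009 g/mol = 0.012697 mol
mol H = 2 × 0.09150 g H₂O ÷ 18.015 g/mol = 0.010158 mol
C and H account for only 0.16275 g of the 0.3659 g sample; the remaining 0.20315 g must be oxygen.

yes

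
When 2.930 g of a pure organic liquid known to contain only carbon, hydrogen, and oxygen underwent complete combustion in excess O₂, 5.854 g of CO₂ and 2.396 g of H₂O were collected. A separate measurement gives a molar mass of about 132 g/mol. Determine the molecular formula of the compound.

mol C = 5.854 g CO₂ ÷ 44.009 g/mol = 0.13302 mol
mol H = 2 × 2.396 g H₂O ÷ 18.015 g/mol = 0.26600 mol
mass O = 2.930 − (1.5977 + 0.26813) = 1.0642 g → mol O = 1.0642 ÷ 15.999 = 0.066516 mol
Divide by the smallest (0.066516 mol): C 2.000, H 3.999, O 1.000
Empirical formula: C2H4O
Empirical-formula mass = 44.05 g/mol; 132 ÷ 44.05 ≈ 3, so the molecular formula is C6H12O3.

C6H12O3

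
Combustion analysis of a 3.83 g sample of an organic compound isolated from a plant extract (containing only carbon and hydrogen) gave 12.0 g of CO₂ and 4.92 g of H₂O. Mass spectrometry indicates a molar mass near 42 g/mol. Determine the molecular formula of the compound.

mol C = 12.0 g CO₂ ÷ 44.009 g/mol = 0.2727 mol
mol H = 2 × 4.92 g H₂O ÷ 18.015 g/mol = 0.5462 mol
Divide by the smallest (0.2727 mol): C 1.000, H 2.003
Empirical formula: CH2
Empirical-formula mass = 14.03 g/mol; 42 ÷ 14.03 ≈ 3, so the molecular formula is C3H6.

C3H6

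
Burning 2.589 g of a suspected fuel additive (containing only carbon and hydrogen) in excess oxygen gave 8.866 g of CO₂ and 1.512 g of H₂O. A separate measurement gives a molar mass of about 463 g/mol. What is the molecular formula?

mol C = 8.866 g CO₂ ÷ 44.009 g/mol = 0.20146 mol
mol H = 2 × 1.512 g H₂O ÷ 18.015 g/mol = 0.16786 mol
Divide by the smallest (0.16786 mol): C 1.200, H 1.000
Multiplying each by 5 gives whole numbers: C 6.00, H 5.00
Empirical formula: C6H5
Empirical-formula mass = 77.11 g/mol; 463 ÷ 77.11 ≈ 6, so the molecular formula is C36H30.

C36H30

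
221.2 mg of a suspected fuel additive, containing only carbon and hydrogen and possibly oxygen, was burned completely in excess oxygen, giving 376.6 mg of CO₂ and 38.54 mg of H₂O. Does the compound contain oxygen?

mol C = 0.3766 g CO₂ ÷ 44.009 g/mol = 0.0085573 mol
mol H = 2 × 0.03854 g H₂O ÷ 18.015 g/mol = 0.0042787 mol
C and H account for only 0.10710 g of the 0.2212 g sample; the remaining 0.11410 g must be oxygen.

yes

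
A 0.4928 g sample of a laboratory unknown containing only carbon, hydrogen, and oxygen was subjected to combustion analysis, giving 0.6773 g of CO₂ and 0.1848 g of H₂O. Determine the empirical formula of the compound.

C6H8O7

mol C = 0.6773 g CO₂ ÷ 44.009 g/mol = 0.015390 mol
mol H = 2 × 0.1848 g H₂O ÷ 18.015 g/mol = 0.020516 mol
mass O = 0.4928 − (0.18485 + 0.020680) = 0.28727 g → mol O = 0.28727 ÷ 15.999 = 0.017955 mol
Divide by the smallest (0.015390 mol): C 1.000, H 1.333, O 1.167
Multiplying each by 6 gives whole numbers: C 6.00, H 8.00, O 7.00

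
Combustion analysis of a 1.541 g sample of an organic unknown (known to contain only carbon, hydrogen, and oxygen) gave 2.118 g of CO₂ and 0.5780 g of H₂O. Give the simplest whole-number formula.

C6H8O7

mol C = 2.118 g CO₂ ÷ 44.009 g/mol = 0.048127 mol
mol H = 2 × 0.5780 g H₂O ÷ 18.015 g/mol = 0.064169 mol
mass O = 1.541 − (0.57805 + 0.064682) = 0.89827 g → mol O = 0.89827 ÷ 15.999 = 0.056145 mol
Divide by the smallest (0.048127 mol): C 1.000, H 1.333, O 1.167
Multiplying each by 6 gives whole numbers: C 6.00, H 8.00, O 7.00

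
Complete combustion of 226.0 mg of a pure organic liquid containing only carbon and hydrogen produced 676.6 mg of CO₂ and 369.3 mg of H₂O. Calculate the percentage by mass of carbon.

mol C = 0.6766 g CO₂ ÷ 44.009 g/mol = 0.015374 mol
mol H = 2 × 0.3693 g H₂O ÷ 18.015 g/mol = 0.040999 mol
mass % C = 0.18466 g ÷ 0.2260 g × 100%

81.71%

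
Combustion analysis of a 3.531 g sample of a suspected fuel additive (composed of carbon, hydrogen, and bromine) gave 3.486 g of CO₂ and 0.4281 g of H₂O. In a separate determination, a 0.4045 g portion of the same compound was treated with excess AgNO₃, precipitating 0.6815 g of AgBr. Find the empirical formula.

mol C = 3.486 g CO₂ ÷ 44.009 g/mol = 0.079211 mol
mol H = 2 × 0.4281 g H₂O ÷ 18.015 g/mol = 0.047527 mol
From the AgBr data: mol Br per gram of compound = (0.6815 ÷ 187.772) ÷ 0.4045 = 0.0089726 mol/g, so in the 3.531 g combustion sample mol Br = 0.031682 mol
Divide by the smallest (0.031682 mol): C 2.500, H 1.500, Br 1.000
Multiplying each by 2 gives whole numbers: C 5.00, H 3.00, Br 2.00

C5H3Br2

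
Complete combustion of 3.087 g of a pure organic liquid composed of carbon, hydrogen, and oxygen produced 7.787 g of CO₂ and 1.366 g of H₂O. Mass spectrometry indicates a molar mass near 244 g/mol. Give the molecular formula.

C14H12O4

mol C = 7.787 g CO₂ ÷ 44.009 g/mol = 0.17694 mol
mol H = 2 × 1.366 g H₂O ÷ 18.015 g/mol = 0.15165 mol
mass O = 3.087 − (2.1252 + 0.15286) = 0.80890 g → mol O = 0.80890 ÷ 15.999 = 0.050559 mol
Divide by the smallest (0.050559 mol): C 3.500, H 2.999, O 1.000
Multiplying each by 2 gives whole numbers: C 7.00, H 6.00, O 2.00
Empirical formula: C7H6O2
Empirical-formula mass = 122.12 g/mol; 244 ÷ 122.12 ≈ 2, so the molecular formula is C14H12O4.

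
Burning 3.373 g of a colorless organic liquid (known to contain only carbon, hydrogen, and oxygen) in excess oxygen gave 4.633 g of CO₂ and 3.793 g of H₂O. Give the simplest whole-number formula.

CH4O

mol C = 4.633 g CO₂ ÷ 44.009 g/mol = 0.10527 mol
mol H = 2 × 3.793 g H₂O ÷ 18.015 g/mol = 0.42109 mol
mass O = 3.373 − (1.2644 + 0.42446) = 1.6841 g → mol O = 1.6841 ÷ 15.999 = 0.10526 mol
Divide by the smallest (0.10526 mol): C 1.000, H 4.000, O 1.000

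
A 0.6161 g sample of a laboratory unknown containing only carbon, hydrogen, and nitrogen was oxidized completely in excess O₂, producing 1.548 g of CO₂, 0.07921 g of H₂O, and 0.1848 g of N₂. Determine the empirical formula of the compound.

mol C = 1.548 g CO₂ ÷ 44.009 g/mol = 0.035175 mol
mol H = 2 × 0.07921 g H₂O ÷ 18.015 g/mol = 0.0087938 mol
mol N = 2 × 0.1848 g N₂ ÷ 28.014 g/mol = 0.013193 mol
Divide by the smallest (0.0087938 mol): C 4.000, H 1.000, N 1.500
Multiplying each by 2 gives whole numbers: C 8.00, H 2.00, N 3.00

C8H2N3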